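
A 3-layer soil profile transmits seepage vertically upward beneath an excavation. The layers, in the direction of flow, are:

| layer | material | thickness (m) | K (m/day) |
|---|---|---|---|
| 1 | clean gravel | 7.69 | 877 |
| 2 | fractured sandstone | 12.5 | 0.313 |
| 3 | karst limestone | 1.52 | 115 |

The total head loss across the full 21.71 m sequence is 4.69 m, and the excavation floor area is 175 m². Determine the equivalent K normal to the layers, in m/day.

Flow is perpendicular to layering, so the layers act in series and the equivalent K is the thickness-weighted harmonic mean.
Total thickness L = 7.69 + 12.5 + 1.52 = 21.71 m.
Σ(b_i/K_i) = 7.69/877 + 12.5/0.313 + 1.52/115 = 39.96 d.
K_eq = L / Σ(b_i/K_i) = 21.71 / 39.96 = 0.5433 m/day.

0.543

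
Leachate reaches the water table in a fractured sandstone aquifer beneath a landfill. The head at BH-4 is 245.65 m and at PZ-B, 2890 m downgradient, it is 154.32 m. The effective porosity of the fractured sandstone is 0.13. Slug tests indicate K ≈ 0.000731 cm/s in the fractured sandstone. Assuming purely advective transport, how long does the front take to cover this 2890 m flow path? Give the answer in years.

Convert K: 0.000731 cm/s × 864 = 0.6316 m/day.
Hydraulic gradient i = (245.65 − 154.32) / 2890 = 91.33 / 2890 = 0.03160.
Darcy flux q = K · i = 0.6316 × 0.03160 = 0.01996 m/day.
Seepage velocity v = q / n_e = 0.01996 / 0.13 = 0.1535 m/day.
Travel time t = L / v = 2890 / 0.1535 = 18823 days = 51.54 years.

51.5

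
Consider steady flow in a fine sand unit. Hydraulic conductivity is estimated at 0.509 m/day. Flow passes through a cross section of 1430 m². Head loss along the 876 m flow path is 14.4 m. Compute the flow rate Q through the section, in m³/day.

12.0

Hydraulic gradient i = Δh / L = 14.4 / 876 = 0.01644.
Darcy's law: Q = K · A · i = 0.5090 × 1430 × 0.01644 = 11.96 m³/day.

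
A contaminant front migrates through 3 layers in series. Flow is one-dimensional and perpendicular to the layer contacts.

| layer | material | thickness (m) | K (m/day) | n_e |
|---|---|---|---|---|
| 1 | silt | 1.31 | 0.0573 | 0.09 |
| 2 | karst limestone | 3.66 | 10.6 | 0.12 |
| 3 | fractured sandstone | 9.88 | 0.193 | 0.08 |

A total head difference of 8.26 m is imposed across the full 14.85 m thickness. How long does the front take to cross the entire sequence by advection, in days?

With flow normal to the layers, continuity requires the same specific discharge q through every layer.
Σ(b_i/K_i) = 1.31/0.0573 + 3.66/10.6 + 9.88/0.193 = 74.40 d.
q = Δh / Σ(b_i/K_i) = 8.26 / 74.40 = 0.1110 m/day.
In each layer the seepage velocity is v_i = q/n_i, so the layer transit time is t_i = b_i·n_i / q:
  layer 1 (silt): t_1 = 1.31 × 0.09 / 0.1110 = 1.062 d
  layer 2 (karst limestone): t_2 = 3.66 × 0.12 / 0.1110 = 3.956 d
  layer 3 (fractured sandstone): t_3 = 9.88 × 0.08 / 0.1110 = 7.119 d
Total t = Σ t_i = 12.14 days.

12.1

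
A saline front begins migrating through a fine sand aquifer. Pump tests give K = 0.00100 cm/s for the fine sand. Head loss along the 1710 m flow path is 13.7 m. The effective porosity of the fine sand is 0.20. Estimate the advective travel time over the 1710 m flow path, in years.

Convert K: 0.00100 cm/s × 864 = 0.8640 m/day.
Hydraulic gradient i = Δh / L = 13.7 / 1710 = 0.008012.
Darcy flux q = K · i = 0.8640 × 0.008012 = 0.006922 m/day.
Seepage velocity v = q / n_e = 0.006922 / 0.20 = 0.03461 m/day.
Travel time t = L / v = 1710 / 0.03461 = 49407 days = 135.3 years.

135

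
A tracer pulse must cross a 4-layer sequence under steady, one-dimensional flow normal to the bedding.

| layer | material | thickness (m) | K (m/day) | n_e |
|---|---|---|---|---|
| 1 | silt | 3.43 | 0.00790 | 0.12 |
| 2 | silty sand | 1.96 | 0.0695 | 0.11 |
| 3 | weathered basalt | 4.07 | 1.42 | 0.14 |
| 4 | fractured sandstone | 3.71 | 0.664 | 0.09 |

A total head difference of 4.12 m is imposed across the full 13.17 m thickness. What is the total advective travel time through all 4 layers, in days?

175

With flow normal to the layers, continuity requires the same specific discharge q through every layer.
Σ(b_i/K_i) = 3.43/0.00790 + 1.96/0.0695 + 4.07/1.42 + 3.71/0.664 = 470.8 d.
q = Δh / Σ(b_i/K_i) = 4.12 / 470.8 = 0.008750 m/day.
In each layer the seepage velocity is v_i = q/n_i, so the layer transit time is t_i = b_i·n_i / q:
  layer 1 (silt): t_1 = 3.43 × 0.12 / 0.008750 = 47.04 d
  layer 2 (silty sand): t_2 = 1.96 × 0.11 / 0.008750 = 24.64 d
  layer 3 (weathered basalt): t_3 = 4.07 × 0.14 / 0.008750 = 65.12 d
  layer 4 (fractured sandstone): t_4 = 3.71 × 0.09 / 0.008750 = 38.16 d
Total t = Σ t_i = 175.0 days.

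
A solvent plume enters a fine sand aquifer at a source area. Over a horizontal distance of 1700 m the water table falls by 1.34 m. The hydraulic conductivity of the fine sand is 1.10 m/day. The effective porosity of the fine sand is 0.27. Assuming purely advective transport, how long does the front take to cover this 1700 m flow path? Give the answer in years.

1450

Hydraulic gradient i = Δh / L = 1.34 / 1700 = 0.0007882.
Darcy flux q = K · i = 1.100 × 0.0007882 = 0.0008671 m/day.
Seepage velocity v = q / n_e = 0.0008671 / 0.27 = 0.003211 m/day.
Travel time t = L / v = 1700 / 0.003211 = 5.294e+05 days = 1449 years.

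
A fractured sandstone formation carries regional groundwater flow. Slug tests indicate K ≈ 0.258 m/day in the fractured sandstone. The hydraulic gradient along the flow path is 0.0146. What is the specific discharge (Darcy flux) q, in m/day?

Hydraulic gradient i = 0.0146.
Specific discharge q = K · i = 0.2580 × 0.01460 = 0.003767 m/day.

0.00377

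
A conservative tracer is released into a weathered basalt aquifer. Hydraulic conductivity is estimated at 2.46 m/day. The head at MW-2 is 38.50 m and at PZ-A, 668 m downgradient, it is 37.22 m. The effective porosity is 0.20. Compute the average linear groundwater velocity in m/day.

Hydraulic gradient i = (38.50 − 37.22) / 668 = 1.28 / 668 = 0.001916.
Darcy flux q = K · i = 2.460 × 0.001916 = 0.004714 m/day.
Seepage velocity v = q / n_e = 0.004714 / 0.20 = 0.02357 m/day.

0.0236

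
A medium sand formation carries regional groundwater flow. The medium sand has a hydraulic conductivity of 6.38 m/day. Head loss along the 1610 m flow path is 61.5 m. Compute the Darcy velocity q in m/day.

Hydraulic gradient i = Δh / L = 61.5 / 1610 = 0.03820.
Specific discharge q = K · i = 6.380 × 0.03820 = 0.2437 m/day.

0.244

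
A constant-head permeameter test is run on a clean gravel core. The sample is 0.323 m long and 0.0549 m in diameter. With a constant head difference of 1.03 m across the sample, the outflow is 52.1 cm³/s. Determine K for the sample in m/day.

596

Cross-sectional area A = π·(d/2)² = π × (0.0549/2)² = 0.002367 m².
Convert discharge: 52.1 cm³/s = 5.210e-05 m³/s.
Darcy's law rearranged: K = Q·L / (A·Δh) = 5.210e-05 × 0.323 / (0.002367 × 1.03) = 0.006902 m/s = 596.3 m/day.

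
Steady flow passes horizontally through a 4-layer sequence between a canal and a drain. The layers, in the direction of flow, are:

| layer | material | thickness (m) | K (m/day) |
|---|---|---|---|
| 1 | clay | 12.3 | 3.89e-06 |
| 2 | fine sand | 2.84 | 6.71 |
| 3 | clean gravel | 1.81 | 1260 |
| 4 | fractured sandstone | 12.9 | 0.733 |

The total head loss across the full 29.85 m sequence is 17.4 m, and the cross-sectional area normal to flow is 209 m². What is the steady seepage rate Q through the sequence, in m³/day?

0.00115

Flow is perpendicular to layering, so the layers act in series and the equivalent K is the thickness-weighted harmonic mean.
Total thickness L = 12.3 + 2.84 + 1.81 + 12.9 = 29.85 m.
Σ(b_i/K_i) = 12.3/3.89e-06 + 2.84/6.71 + 1.81/1260 + 12.9/0.733 = 3.162e+06 d.
K_eq = L / Σ(b_i/K_i) = 29.85 / 3.162e+06 = 9.440e-06 m/day.
Q = K_eq · A · (Δh/L) = 9.440e-06 × 209 × (17.4/29.85) = 0.001150 m³/day.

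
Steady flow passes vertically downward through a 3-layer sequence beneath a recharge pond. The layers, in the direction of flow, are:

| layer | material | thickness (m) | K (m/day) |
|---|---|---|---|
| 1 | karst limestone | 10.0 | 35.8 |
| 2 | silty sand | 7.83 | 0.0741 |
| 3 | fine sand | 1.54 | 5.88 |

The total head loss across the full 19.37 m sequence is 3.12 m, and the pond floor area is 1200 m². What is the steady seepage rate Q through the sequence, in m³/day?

35.3

Flow is perpendicular to layering, so the layers act in series and the equivalent K is the thickness-weighted harmonic mean.
Total thickness L = 10.0 + 7.83 + 1.54 = 19.37 m.
Σ(b_i/K_i) = 10.0/35.8 + 7.83/0.0741 + 1.54/5.88 = 106.2 d.
K_eq = L / Σ(b_i/K_i) = 19.37 / 106.2 = 0.1824 m/day.
Q = K_eq · A · (Δh/L) = 0.1824 × 1200 × (3.12/19.37) = 35.25 m³/day.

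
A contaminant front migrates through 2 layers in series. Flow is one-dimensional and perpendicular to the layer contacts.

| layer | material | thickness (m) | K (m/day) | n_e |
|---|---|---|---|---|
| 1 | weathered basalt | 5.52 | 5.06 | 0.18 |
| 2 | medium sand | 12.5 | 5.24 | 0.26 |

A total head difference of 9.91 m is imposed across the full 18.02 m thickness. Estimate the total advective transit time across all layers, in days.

With flow normal to the layers, continuity requires the same specific discharge q through every layer.
Σ(b_i/K_i) = 5.52/5.06 + 12.5/5.24 = 3.476 d.
q = Δh / Σ(b_i/K_i) = 9.91 / 3.476 = 2.851 m/day.
In each layer the seepage velocity is v_i = q/n_i, so the layer transit time is t_i = b_i·n_i / q:
  layer 1 (weathered basalt): t_1 = 5.52 × 0.18 / 2.851 = 0.3486 d
  layer 2 (medium sand): t_2 = 12.5 × 0.26 / 2.851 = 1.140 d
Total t = Σ t_i = 1.489 days.

1.49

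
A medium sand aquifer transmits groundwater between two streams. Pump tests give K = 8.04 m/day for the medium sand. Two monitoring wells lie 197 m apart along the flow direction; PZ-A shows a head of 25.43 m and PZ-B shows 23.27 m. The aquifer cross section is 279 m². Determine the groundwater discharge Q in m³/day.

24.6

Hydraulic gradient i = (25.43 − 23.27) / 197 = 2.16 / 197 = 0.01096.
Darcy's law: Q = K · A · i = 8.040 × 279.0 × 0.01096 = 24.60 m³/day.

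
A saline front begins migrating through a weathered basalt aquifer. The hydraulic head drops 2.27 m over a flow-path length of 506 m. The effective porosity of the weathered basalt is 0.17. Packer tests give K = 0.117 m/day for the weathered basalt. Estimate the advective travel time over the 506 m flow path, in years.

Hydraulic gradient i = Δh / L = 2.27 / 506 = 0.004486.
Darcy flux q = K · i = 0.1170 × 0.004486 = 0.0005249 m/day.
Seepage velocity v = q / n_e = 0.0005249 / 0.17 = 0.003088 m/day.
Travel time t = L / v = 506 / 0.003088 = 1.639e+05 days = 448.7 years.

449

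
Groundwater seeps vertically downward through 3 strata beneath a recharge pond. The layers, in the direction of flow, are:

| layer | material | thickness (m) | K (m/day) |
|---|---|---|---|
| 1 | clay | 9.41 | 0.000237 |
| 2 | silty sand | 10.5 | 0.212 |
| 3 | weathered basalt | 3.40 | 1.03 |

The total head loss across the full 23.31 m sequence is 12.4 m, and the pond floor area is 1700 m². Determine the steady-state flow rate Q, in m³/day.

Flow is perpendicular to layering, so the layers act in series and the equivalent K is the thickness-weighted harmonic mean.
Total thickness L = 9.41 + 10.5 + 3.40 = 23.31 m.
Σ(b_i/K_i) = 9.41/0.000237 + 10.5/0.212 + 3.40/1.03 = 39757 d.
K_eq = L / Σ(b_i/K_i) = 23.31 / 39757 = 0.0005863 m/day.
Q = K_eq · A · (Δh/L) = 0.0005863 × 1700 × (12.4/23.31) = 0.5302 m³/day.

0.530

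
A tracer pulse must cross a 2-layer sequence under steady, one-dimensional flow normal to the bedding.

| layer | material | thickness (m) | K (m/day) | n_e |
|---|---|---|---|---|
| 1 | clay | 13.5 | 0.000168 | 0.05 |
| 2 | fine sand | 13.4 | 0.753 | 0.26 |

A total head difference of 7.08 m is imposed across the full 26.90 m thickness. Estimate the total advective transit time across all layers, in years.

With flow normal to the layers, continuity requires the same specific discharge q through every layer.
Σ(b_i/K_i) = 13.5/0.000168 + 13.4/0.753 = 80375 d.
q = Δh / Σ(b_i/K_i) = 7.08 / 80375 = 8.809e-05 m/day.
In each layer the seepage velocity is v_i = q/n_i, so the layer transit time is t_i = b_i·n_i / q:
  layer 1 (clay): t_1 = 13.5 × 0.05 / 8.809e-05 = 7663 d
  layer 2 (fine sand): t_2 = 13.4 × 0.26 / 8.809e-05 = 39552 d
Total t = Σ t_i = 47215 days = 129.3 years.

129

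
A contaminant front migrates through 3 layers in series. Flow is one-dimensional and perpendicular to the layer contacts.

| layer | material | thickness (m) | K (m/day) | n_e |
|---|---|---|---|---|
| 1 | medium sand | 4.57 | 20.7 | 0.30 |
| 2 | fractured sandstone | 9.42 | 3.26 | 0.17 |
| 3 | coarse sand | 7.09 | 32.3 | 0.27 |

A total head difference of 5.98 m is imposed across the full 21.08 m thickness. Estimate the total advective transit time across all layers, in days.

2.72

With flow normal to the layers, continuity requires the same specific discharge q through every layer.
Σ(b_i/K_i) = 4.57/20.7 + 9.42/3.26 + 7.09/32.3 = 3.330 d.
q = Δh / Σ(b_i/K_i) = 5.98 / 3.330 = 1.796 m/day.
In each layer the seepage velocity is v_i = q/n_i, so the layer transit time is t_i = b_i·n_i / q:
  layer 1 (medium sand): t_1 = 4.57 × 0.30 / 1.796 = 0.7634 d
  layer 2 (fractured sandstone): t_2 = 9.42 × 0.17 / 1.796 = 0.8917 d
  layer 3 (coarse sand): t_3 = 7.09 × 0.27 / 1.796 = 1.066 d
Total t = Σ t_i = 2.721 days.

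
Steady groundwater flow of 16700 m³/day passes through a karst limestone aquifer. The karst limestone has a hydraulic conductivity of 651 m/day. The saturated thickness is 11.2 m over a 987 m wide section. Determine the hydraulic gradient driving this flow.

0.00232

Cross-sectional area A = 987 × 11.2 = 11054 m².
From Q = K·A·i, i = Q / (K·A) = 16700 / (651.0 × 11054) = 0.002321.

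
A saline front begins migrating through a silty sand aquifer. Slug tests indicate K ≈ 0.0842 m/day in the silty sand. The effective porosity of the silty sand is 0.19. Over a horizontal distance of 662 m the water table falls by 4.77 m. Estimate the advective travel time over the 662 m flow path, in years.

Hydraulic gradient i = Δh / L = 4.77 / 662 = 0.007205.
Darcy flux q = K · i = 0.08420 × 0.007205 = 0.0006067 m/day.
Seepage velocity v = q / n_e = 0.0006067 / 0.19 = 0.003193 m/day.
Travel time t = L / v = 662 / 0.003193 = 2.073e+05 days = 567.6 years.

568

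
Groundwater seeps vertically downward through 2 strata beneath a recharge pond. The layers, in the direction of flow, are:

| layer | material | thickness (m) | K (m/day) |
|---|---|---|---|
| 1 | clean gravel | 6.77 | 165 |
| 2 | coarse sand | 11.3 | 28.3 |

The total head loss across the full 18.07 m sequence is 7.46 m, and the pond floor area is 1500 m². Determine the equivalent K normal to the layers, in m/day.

41.0

Flow is perpendicular to layering, so the layers act in series and the equivalent K is the thickness-weighted harmonic mean.
Total thickness L = 6.77 + 11.3 = 18.07 m.
Σ(b_i/K_i) = 6.77/165 + 11.3/28.3 = 0.4403 d.
K_eq = L / Σ(b_i/K_i) = 18.07 / 0.4403 = 41.04 m/day.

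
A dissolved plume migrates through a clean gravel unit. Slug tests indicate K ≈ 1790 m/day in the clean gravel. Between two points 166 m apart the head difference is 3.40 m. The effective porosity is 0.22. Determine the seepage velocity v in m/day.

167

Hydraulic gradient i = Δh / L = 3.40 / 166 = 0.02048.
Darcy flux q = K · i = 1790 × 0.02048 = 36.66 m/day.
Seepage velocity v = q / n_e = 36.66 / 0.22 = 166.6 m/day.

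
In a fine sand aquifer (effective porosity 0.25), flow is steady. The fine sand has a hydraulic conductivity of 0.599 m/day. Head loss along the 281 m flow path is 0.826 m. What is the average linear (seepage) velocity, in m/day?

0.00704

Hydraulic gradient i = Δh / L = 0.826 / 281 = 0.002940.
Darcy flux q = K · i = 0.5990 × 0.002940 = 0.001761 m/day.
Seepage velocity v = q / n_e = 0.001761 / 0.25 = 0.007043 m/day.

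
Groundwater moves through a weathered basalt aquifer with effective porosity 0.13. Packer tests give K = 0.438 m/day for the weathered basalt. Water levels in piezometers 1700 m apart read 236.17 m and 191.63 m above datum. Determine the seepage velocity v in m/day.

0.0883

Hydraulic gradient i = (236.17 − 191.63) / 1700 = 44.54 / 1700 = 0.02620.
Darcy flux q = K · i = 0.4380 × 0.02620 = 0.01148 m/day.
Seepage velocity v = q / n_e = 0.01148 / 0.13 = 0.08827 m/day.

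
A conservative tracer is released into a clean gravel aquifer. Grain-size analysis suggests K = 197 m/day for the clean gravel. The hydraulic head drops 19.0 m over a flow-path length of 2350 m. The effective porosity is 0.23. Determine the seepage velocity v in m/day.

Hydraulic gradient i = Δh / L = 19.0 / 2350 = 0.008085.
Darcy flux q = K · i = 197.0 × 0.008085 = 1.593 m/day.
Seepage velocity v = q / n_e = 1.593 / 0.23 = 6.925 m/day.

6.93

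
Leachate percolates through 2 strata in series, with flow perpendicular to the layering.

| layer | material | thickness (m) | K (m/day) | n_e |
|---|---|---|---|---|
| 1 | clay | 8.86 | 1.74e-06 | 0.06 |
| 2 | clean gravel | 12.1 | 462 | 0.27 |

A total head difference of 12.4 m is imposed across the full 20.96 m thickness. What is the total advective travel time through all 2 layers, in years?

4270

With flow normal to the layers, continuity requires the same specific discharge q through every layer.
Σ(b_i/K_i) = 8.86/1.74e-06 + 12.1/462 = 5.092e+06 d.
q = Δh / Σ(b_i/K_i) = 12.4 / 5.092e+06 = 2.435e-06 m/day.
In each layer the seepage velocity is v_i = q/n_i, so the layer transit time is t_i = b_i·n_i / q:
  layer 1 (clay): t_1 = 8.86 × 0.06 / 2.435e-06 = 2.183e+05 d
  layer 2 (clean gravel): t_2 = 12.1 × 0.27 / 2.435e-06 = 1.342e+06 d
Total t = Σ t_i = 1.560e+06 days = 4271 years.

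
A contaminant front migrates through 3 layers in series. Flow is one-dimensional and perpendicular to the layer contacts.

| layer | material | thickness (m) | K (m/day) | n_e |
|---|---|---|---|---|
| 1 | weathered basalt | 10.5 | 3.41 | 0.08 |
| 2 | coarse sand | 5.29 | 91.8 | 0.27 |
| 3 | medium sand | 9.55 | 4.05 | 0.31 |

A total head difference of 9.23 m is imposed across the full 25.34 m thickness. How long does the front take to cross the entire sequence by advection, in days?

3.11

With flow normal to the layers, continuity requires the same specific discharge q through every layer.
Σ(b_i/K_i) = 10.5/3.41 + 5.29/91.8 + 9.55/4.05 = 5.495 d.
q = Δh / Σ(b_i/K_i) = 9.23 / 5.495 = 1.680 m/day.
In each layer the seepage velocity is v_i = q/n_i, so the layer transit time is t_i = b_i·n_i / q:
  layer 1 (weathered basalt): t_1 = 10.5 × 0.08 / 1.680 = 0.5001 d
  layer 2 (coarse sand): t_2 = 5.29 × 0.27 / 1.680 = 0.8503 d
  layer 3 (medium sand): t_3 = 9.55 × 0.31 / 1.680 = 1.762 d
Total t = Σ t_i = 3.113 days.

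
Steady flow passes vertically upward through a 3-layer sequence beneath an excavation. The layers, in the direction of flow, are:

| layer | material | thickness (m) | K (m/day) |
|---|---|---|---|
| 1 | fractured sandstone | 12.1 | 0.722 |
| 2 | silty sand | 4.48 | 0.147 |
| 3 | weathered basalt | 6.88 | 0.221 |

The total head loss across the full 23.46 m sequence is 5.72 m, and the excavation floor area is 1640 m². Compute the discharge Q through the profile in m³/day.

Flow is perpendicular to layering, so the layers act in series and the equivalent K is the thickness-weighted harmonic mean.
Total thickness L = 12.1 + 4.48 + 6.88 = 23.46 m.
Σ(b_i/K_i) = 12.1/0.722 + 4.48/0.147 + 6.88/0.221 = 78.37 d.
K_eq = L / Σ(b_i/K_i) = 23.46 / 78.37 = 0.2994 m/day.
Q = K_eq · A · (Δh/L) = 0.2994 × 1640 × (5.72/23.46) = 119.7 m³/day.

120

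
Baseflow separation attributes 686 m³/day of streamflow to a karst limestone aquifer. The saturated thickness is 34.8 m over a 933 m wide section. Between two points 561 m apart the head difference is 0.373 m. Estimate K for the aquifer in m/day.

Cross-sectional area A = 933 × 34.8 = 32468 m².
Hydraulic gradient i = Δh / L = 0.373 / 561 = 0.0006649.
From Q = K·A·i, K = Q / (A·i) = 686 / (32468 × 0.0006649) = 31.78 m/day.

31.8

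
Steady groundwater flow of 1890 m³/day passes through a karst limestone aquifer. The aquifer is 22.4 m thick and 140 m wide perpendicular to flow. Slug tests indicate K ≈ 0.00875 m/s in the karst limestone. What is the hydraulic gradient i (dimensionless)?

Convert K: 0.00875 m/s × 86400 = 756.0 m/day.
Cross-sectional area A = 140 × 22.4 = 3136 m².
From Q = K·A·i, i = Q / (K·A) = 1890 / (756.0 × 3136) = 0.0007972.

0.000797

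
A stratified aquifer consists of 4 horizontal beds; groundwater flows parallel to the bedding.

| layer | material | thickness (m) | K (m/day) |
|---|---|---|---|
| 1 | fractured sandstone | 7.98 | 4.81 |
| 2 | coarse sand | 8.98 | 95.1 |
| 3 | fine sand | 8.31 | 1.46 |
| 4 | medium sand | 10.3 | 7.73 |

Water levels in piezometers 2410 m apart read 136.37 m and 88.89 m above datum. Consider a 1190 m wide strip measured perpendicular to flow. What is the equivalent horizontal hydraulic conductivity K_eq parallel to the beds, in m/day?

Flow is parallel to layering, so each bed carries its own Darcy discharge and the transmissivities add.
Σ(K_i·b_i) = 4.81×7.98 + 95.1×8.98 + 1.46×8.31 + 7.73×10.3 = 984.1 m²/day.
Total thickness b = 35.57 m, so K_eq = Σ(K_i·b_i)/b = 27.67 m/day.

27.7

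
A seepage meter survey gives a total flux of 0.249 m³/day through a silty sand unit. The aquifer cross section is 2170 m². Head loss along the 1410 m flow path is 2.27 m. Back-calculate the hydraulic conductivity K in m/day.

0.0713

Hydraulic gradient i = Δh / L = 2.27 / 1410 = 0.001610.
From Q = K·A·i, K = Q / (A·i) = 0.249 / (2170 × 0.001610) = 0.07127 m/day.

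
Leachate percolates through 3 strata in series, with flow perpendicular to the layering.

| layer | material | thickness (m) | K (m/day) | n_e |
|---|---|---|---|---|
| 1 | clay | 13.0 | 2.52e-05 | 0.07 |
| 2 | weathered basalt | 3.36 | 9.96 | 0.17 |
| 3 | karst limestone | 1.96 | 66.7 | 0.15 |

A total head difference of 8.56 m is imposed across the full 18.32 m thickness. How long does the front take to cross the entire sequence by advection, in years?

293

With flow normal to the layers, continuity requires the same specific discharge q through every layer.
Σ(b_i/K_i) = 13.0/2.52e-05 + 3.36/9.96 + 1.96/66.7 = 5.159e+05 d.
q = Δh / Σ(b_i/K_i) = 8.56 / 5.159e+05 = 1.659e-05 m/day.
In each layer the seepage velocity is v_i = q/n_i, so the layer transit time is t_i = b_i·n_i / q:
  layer 1 (clay): t_1 = 13.0 × 0.07 / 1.659e-05 = 54842 d
  layer 2 (weathered basalt): t_2 = 3.36 × 0.17 / 1.659e-05 = 34424 d
  layer 3 (karst limestone): t_3 = 1.96 × 0.15 / 1.659e-05 = 17718 d
Total t = Σ t_i = 1.070e+05 days = 292.9 years.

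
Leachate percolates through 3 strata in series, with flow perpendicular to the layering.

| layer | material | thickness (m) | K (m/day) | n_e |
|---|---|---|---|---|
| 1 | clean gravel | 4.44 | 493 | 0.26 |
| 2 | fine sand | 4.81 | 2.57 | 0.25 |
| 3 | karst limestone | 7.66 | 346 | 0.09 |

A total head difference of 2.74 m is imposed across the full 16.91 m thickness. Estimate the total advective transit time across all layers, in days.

2.12

With flow normal to the layers, continuity requires the same specific discharge q through every layer.
Σ(b_i/K_i) = 4.44/493 + 4.81/2.57 + 7.66/346 = 1.903 d.
q = Δh / Σ(b_i/K_i) = 2.74 / 1.903 = 1.440 m/day.
In each layer the seepage velocity is v_i = q/n_i, so the layer transit time is t_i = b_i·n_i / q:
  layer 1 (clean gravel): t_1 = 4.44 × 0.26 / 1.440 = 0.8017 d
  layer 2 (fine sand): t_2 = 4.81 × 0.25 / 1.440 = 0.8351 d
  layer 3 (karst limestone): t_3 = 7.66 × 0.09 / 1.440 = 0.4787 d
Total t = Σ t_i = 2.115 days.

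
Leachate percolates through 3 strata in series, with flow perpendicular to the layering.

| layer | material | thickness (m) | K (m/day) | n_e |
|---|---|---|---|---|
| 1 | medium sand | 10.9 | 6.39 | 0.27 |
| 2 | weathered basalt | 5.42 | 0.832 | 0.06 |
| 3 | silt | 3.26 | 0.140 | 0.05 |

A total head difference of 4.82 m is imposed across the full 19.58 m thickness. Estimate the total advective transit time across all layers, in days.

With flow normal to the layers, continuity requires the same specific discharge q through every layer.
Σ(b_i/K_i) = 10.9/6.39 + 5.42/0.832 + 3.26/0.140 = 31.51 d.
q = Δh / Σ(b_i/K_i) = 4.82 / 31.51 = 0.1530 m/day.
In each layer the seepage velocity is v_i = q/n_i, so the layer transit time is t_i = b_i·n_i / q:
  layer 1 (medium sand): t_1 = 10.9 × 0.27 / 0.1530 = 19.24 d
  layer 2 (weathered basalt): t_2 = 5.42 × 0.06 / 0.1530 = 2.126 d
  layer 3 (silt): t_3 = 3.26 × 0.05 / 0.1530 = 1.065 d
Total t = Σ t_i = 22.43 days.

22.4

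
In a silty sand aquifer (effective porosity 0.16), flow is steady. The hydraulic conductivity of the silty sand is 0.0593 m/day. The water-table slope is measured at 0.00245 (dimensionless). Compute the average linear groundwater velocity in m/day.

Hydraulic gradient i = 0.00245.
Darcy flux q = K · i = 0.05930 × 0.002450 = 0.0001453 m/day.
Seepage velocity v = q / n_e = 0.0001453 / 0.16 = 0.0009080 m/day.

0.000908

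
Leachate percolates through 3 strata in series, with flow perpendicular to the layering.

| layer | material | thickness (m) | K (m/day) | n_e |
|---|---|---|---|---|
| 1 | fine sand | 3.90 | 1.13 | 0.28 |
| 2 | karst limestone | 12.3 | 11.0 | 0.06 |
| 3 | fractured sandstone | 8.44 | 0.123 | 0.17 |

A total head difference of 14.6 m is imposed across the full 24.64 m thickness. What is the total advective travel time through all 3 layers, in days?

16.4

With flow normal to the layers, continuity requires the same specific discharge q through every layer.
Σ(b_i/K_i) = 3.90/1.13 + 12.3/11.0 + 8.44/0.123 = 73.19 d.
q = Δh / Σ(b_i/K_i) = 14.6 / 73.19 = 0.1995 m/day.
In each layer the seepage velocity is v_i = q/n_i, so the layer transit time is t_i = b_i·n_i / q:
  layer 1 (fine sand): t_1 = 3.90 × 0.28 / 0.1995 = 5.474 d
  layer 2 (karst limestone): t_2 = 12.3 × 0.06 / 0.1995 = 3.699 d
  layer 3 (fractured sandstone): t_3 = 8.44 × 0.17 / 0.1995 = 7.192 d
Total t = Σ t_i = 16.37 days.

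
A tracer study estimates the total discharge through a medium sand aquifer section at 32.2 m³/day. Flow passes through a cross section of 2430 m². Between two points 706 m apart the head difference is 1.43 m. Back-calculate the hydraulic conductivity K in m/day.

Hydraulic gradient i = Δh / L = 1.43 / 706 = 0.002025.
From Q = K·A·i, K = Q / (A·i) = 32.2 / (2430 × 0.002025) = 6.542 m/day.

6.54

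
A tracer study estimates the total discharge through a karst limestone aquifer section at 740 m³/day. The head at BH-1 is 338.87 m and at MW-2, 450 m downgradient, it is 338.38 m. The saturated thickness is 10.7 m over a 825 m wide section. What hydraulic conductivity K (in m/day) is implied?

Cross-sectional area A = 825 × 10.7 = 8828 m².
Hydraulic gradient i = (338.87 − 338.38) / 450 = 0.49 / 450 = 0.001089.
From Q = K·A·i, K = Q / (A·i) = 740 / (8828 × 0.001089) = 76.99 m/day.

77.0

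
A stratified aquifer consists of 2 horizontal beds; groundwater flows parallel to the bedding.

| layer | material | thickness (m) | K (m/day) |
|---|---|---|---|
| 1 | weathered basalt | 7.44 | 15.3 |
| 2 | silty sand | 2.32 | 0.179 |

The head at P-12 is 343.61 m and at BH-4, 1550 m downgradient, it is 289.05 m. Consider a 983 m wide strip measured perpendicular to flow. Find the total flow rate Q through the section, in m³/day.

3950

Flow is parallel to layering, so each bed carries its own Darcy discharge and the transmissivities add.
Σ(K_i·b_i) = 15.3×7.44 + 0.179×2.32 = 114.2 m²/day.
Hydraulic gradient i = (343.61 − 289.05) / 1550 = 54.56 / 1550 = 0.03520.
Q = Σ(K_i·b_i) · W · i = 114.2 × 983 × 0.03520 = 3953 m³/day.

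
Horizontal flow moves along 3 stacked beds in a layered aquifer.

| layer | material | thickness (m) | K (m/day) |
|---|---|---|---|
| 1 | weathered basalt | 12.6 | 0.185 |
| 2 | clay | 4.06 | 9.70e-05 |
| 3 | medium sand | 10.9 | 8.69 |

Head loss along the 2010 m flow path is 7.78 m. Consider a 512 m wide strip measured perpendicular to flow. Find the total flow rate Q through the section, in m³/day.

192

Flow is parallel to layering, so each bed carries its own Darcy discharge and the transmissivities add.
Σ(K_i·b_i) = 0.185×12.6 + 9.70e-05×4.06 + 8.69×10.9 = 97.05 m²/day.
Hydraulic gradient i = Δh / L = 7.78 / 2010 = 0.003871.
Q = Σ(K_i·b_i) · W · i = 97.05 × 512 × 0.003871 = 192.3 m³/day.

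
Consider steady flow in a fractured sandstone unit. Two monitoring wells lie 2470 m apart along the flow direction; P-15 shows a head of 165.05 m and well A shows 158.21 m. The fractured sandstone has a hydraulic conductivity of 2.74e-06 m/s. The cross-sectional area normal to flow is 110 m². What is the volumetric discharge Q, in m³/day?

Convert K: 2.74e-06 m/s × 86400 = 0.2367 m/day.
Hydraulic gradient i = (165.05 − 158.21) / 2470 = 6.84 / 2470 = 0.002769.
Darcy's law: Q = K · A · i = 0.2367 × 110.0 × 0.002769 = 0.07211 m³/day.

0.0721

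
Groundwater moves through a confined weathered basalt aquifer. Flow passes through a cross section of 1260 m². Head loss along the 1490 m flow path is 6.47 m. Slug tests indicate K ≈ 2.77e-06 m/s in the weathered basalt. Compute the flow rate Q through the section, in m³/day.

1.31

Convert K: 2.77e-06 m/s × 86400 = 0.2393 m/day.
Hydraulic gradient i = Δh / L = 6.47 / 1490 = 0.004342.
Darcy's law: Q = K · A · i = 0.2393 × 1260 × 0.004342 = 1.309 m³/day.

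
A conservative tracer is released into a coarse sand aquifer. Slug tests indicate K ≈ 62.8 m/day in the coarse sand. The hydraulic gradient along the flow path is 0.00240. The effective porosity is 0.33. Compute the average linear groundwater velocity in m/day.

0.457

Hydraulic gradient i = 0.00240.
Darcy flux q = K · i = 62.80 × 0.002400 = 0.1507 m/day.
Seepage velocity v = q / n_e = 0.1507 / 0.33 = 0.4567 m/day.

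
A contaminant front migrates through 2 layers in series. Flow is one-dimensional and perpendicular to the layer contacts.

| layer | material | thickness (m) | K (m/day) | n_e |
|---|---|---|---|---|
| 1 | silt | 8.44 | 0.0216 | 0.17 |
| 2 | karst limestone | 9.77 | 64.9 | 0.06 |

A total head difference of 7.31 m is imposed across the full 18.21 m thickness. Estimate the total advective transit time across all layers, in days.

108

With flow normal to the layers, continuity requires the same specific discharge q through every layer.
Σ(b_i/K_i) = 8.44/0.0216 + 9.77/64.9 = 390.9 d.
q = Δh / Σ(b_i/K_i) = 7.31 / 390.9 = 0.01870 m/day.
In each layer the seepage velocity is v_i = q/n_i, so the layer transit time is t_i = b_i·n_i / q:
  layer 1 (silt): t_1 = 8.44 × 0.17 / 0.01870 = 76.72 d
  layer 2 (karst limestone): t_2 = 9.77 × 0.06 / 0.01870 = 31.35 d
Total t = Σ t_i = 108.1 days.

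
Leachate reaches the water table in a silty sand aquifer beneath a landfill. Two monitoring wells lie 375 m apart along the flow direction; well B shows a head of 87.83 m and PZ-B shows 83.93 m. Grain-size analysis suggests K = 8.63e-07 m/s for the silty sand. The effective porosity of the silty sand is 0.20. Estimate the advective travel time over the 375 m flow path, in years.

265

Convert K: 8.63e-07 m/s × 86400 = 0.07456 m/day.
Hydraulic gradient i = (87.83 − 83.93) / 375 = 3.9 / 375 = 0.01040.
Darcy flux q = K · i = 0.07456 × 0.01040 = 0.0007755 m/day.
Seepage velocity v = q / n_e = 0.0007755 / 0.20 = 0.003877 m/day.
Travel time t = L / v = 375 / 0.003877 = 96717 days = 264.8 years.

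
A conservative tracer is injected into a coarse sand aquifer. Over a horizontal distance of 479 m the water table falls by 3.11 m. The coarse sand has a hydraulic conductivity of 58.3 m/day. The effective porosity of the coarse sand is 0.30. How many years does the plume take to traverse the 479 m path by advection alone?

1.04

Hydraulic gradient i = Δh / L = 3.11 / 479 = 0.006493.
Darcy flux q = K · i = 58.30 × 0.006493 = 0.3785 m/day.
Seepage velocity v = q / n_e = 0.3785 / 0.30 = 1.262 m/day.
Travel time t = L / v = 479 / 1.262 = 379.6 days = 1.039 years.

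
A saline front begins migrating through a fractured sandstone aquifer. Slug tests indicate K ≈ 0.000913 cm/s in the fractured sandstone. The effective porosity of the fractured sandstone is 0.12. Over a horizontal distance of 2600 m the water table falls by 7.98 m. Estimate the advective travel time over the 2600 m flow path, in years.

Convert K: 0.000913 cm/s × 864 = 0.7888 m/day.
Hydraulic gradient i = Δh / L = 7.98 / 2600 = 0.003069.
Darcy flux q = K · i = 0.7888 × 0.003069 = 0.002421 m/day.
Seepage velocity v = q / n_e = 0.002421 / 0.12 = 0.02018 m/day.
Travel time t = L / v = 2600 / 0.02018 = 1.289e+05 days = 352.8 years.

353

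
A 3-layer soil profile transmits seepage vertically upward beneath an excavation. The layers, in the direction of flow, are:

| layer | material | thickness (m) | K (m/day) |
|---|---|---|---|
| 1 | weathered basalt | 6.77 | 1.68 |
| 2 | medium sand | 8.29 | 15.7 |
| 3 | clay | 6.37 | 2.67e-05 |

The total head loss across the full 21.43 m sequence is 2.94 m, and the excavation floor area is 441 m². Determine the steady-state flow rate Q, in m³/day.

Flow is perpendicular to layering, so the layers act in series and the equivalent K is the thickness-weighted harmonic mean.
Total thickness L = 6.77 + 8.29 + 6.37 = 21.43 m.
Σ(b_i/K_i) = 6.77/1.68 + 8.29/15.7 + 6.37/2.67e-05 = 2.386e+05 d.
K_eq = L / Σ(b_i/K_i) = 21.43 / 2.386e+05 = 8.982e-05 m/day.
Q = K_eq · A · (Δh/L) = 8.982e-05 × 441 × (2.94/21.43) = 0.005434 m³/day.

0.00543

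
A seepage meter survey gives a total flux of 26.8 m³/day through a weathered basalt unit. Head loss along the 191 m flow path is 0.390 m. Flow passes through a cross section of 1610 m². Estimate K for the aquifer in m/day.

8.15

Hydraulic gradient i = Δh / L = 0.390 / 191 = 0.002042.
From Q = K·A·i, K = Q / (A·i) = 26.8 / (1610 × 0.002042) = 8.152 m/day.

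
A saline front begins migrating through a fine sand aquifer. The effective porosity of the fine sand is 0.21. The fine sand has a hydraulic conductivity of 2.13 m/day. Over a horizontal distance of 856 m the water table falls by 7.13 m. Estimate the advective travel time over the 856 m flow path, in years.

Hydraulic gradient i = Δh / L = 7.13 / 856 = 0.008329.
Darcy flux q = K · i = 2.130 × 0.008329 = 0.01774 m/day.
Seepage velocity v = q / n_e = 0.01774 / 0.21 = 0.08448 m/day.
Travel time t = L / v = 856 / 0.08448 = 10132 days = 27.74 years.

27.7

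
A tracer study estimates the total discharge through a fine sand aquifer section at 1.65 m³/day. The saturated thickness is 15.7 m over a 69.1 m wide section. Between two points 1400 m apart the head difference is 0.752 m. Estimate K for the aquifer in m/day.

Cross-sectional area A = 69.1 × 15.7 = 1085 m².
Hydraulic gradient i = Δh / L = 0.752 / 1400 = 0.0005371.
From Q = K·A·i, K = Q / (A·i) = 1.65 / (1085 × 0.0005371) = 2.831 m/day.

2.83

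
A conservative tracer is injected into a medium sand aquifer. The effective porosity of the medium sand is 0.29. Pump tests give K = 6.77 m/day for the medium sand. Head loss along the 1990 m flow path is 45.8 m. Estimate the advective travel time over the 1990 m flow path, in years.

Hydraulic gradient i = Δh / L = 45.8 / 1990 = 0.02302.
Darcy flux q = K · i = 6.770 × 0.02302 = 0.1558 m/day.
Seepage velocity v = q / n_e = 0.1558 / 0.29 = 0.5373 m/day.
Travel time t = L / v = 1990 / 0.5373 = 3704 days = 10.14 years.

10.1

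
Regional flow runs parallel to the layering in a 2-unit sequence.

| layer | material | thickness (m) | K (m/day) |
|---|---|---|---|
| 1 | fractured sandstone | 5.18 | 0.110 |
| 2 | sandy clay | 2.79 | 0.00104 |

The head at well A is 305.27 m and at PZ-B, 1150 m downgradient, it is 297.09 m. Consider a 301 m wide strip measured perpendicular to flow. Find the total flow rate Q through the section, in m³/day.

1.23

Flow is parallel to layering, so each bed carries its own Darcy discharge and the transmissivities add.
Σ(K_i·b_i) = 0.110×5.18 + 0.00104×2.79 = 0.5727 m²/day.
Hydraulic gradient i = (305.27 − 297.09) / 1150 = 8.18 / 1150 = 0.007113.
Q = Σ(K_i·b_i) · W · i = 0.5727 × 301 × 0.007113 = 1.226 m³/day.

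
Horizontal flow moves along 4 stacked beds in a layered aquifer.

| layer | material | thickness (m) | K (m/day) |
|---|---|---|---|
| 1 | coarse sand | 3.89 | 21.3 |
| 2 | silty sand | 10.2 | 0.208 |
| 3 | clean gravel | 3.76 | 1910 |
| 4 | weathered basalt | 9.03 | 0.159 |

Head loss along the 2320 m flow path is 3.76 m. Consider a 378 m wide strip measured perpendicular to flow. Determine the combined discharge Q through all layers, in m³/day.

4450

Flow is parallel to layering, so each bed carries its own Darcy discharge and the transmissivities add.
Σ(K_i·b_i) = 21.3×3.89 + 0.208×10.2 + 1910×3.76 + 0.159×9.03 = 7268 m²/day.
Hydraulic gradient i = Δh / L = 3.76 / 2320 = 0.001621.
Q = Σ(K_i·b_i) · W · i = 7268 × 378 × 0.001621 = 4453 m³/day.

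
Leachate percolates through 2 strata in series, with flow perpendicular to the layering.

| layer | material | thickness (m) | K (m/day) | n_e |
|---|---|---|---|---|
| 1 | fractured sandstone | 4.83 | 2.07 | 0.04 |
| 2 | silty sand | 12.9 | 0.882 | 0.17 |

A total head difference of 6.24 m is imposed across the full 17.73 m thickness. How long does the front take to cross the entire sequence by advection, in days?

With flow normal to the layers, continuity requires the same specific discharge q through every layer.
Σ(b_i/K_i) = 4.83/2.07 + 12.9/0.882 = 16.96 d.
q = Δh / Σ(b_i/K_i) = 6.24 / 16.96 = 0.3679 m/day.
In each layer the seepage velocity is v_i = q/n_i, so the layer transit time is t_i = b_i·n_i / q:
  layer 1 (fractured sandstone): t_1 = 4.83 × 0.04 / 0.3679 = 0.5251 d
  layer 2 (silty sand): t_2 = 12.9 × 0.17 / 0.3679 = 5.960 d
Total t = Σ t_i = 6.485 days.

6.49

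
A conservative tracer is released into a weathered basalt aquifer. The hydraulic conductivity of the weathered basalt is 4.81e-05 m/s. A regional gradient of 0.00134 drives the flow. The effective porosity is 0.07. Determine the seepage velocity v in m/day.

Convert K: 4.81e-05 m/s × 86400 = 4.156 m/day.
Hydraulic gradient i = 0.00134.
Darcy flux q = K · i = 4.156 × 0.001340 = 0.005569 m/day.
Seepage velocity v = q / n_e = 0.005569 / 0.07 = 0.07955 m/day.

0.0796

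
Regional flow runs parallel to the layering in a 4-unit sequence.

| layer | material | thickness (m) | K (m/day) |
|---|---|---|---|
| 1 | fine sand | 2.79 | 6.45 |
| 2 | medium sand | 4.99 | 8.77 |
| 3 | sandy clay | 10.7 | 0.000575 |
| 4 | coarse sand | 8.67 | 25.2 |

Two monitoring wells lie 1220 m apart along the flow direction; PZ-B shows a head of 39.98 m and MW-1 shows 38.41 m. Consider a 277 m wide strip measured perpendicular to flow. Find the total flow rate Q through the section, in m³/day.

99.9

Flow is parallel to layering, so each bed carries its own Darcy discharge and the transmissivities add.
Σ(K_i·b_i) = 6.45×2.79 + 8.77×4.99 + 0.000575×10.7 + 25.2×8.67 = 280.2 m²/day.
Hydraulic gradient i = (39.98 − 38.41) / 1220 = 1.57 / 1220 = 0.001287.
Q = Σ(K_i·b_i) · W · i = 280.2 × 277 × 0.001287 = 99.90 m³/day.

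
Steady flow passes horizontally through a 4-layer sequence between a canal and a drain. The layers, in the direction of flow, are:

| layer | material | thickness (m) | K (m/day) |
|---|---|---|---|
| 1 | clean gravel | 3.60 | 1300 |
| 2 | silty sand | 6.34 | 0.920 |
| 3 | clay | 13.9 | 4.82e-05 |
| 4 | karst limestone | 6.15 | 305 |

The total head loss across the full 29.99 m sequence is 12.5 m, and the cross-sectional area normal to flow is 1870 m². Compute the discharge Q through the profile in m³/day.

Flow is perpendicular to layering, so the layers act in series and the equivalent K is the thickness-weighted harmonic mean.
Total thickness L = 3.60 + 6.34 + 13.9 + 6.15 = 29.99 m.
Σ(b_i/K_i) = 3.60/1300 + 6.34/0.920 + 13.9/4.82e-05 + 6.15/305 = 2.884e+05 d.
K_eq = L / Σ(b_i/K_i) = 29.99 / 2.884e+05 = 0.0001040 m/day.
Q = K_eq · A · (Δh/L) = 0.0001040 × 1870 × (12.5/29.99) = 0.08105 m³/day.

0.0811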